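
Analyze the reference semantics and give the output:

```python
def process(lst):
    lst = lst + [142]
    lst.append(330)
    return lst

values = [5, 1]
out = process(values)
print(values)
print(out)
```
[5, 1]
[5, 1, 142, 330]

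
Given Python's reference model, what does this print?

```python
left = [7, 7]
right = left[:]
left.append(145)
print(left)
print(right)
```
[7, 7, 145]
[7, 7]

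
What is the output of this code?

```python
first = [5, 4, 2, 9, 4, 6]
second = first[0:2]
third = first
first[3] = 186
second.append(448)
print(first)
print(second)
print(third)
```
[5, 4, 2, 186, 4, 6]
[5, 4, 448]
[5, 4, 2, 186, 4, 6]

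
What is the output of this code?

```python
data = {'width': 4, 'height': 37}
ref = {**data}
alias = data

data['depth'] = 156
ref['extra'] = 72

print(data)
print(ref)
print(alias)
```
{'width': 4, 'height': 37, 'depth': 156}
{'width': 4, 'height': 37, 'extra': 72}
{'width': 4, 'height': 37, 'depth': 156}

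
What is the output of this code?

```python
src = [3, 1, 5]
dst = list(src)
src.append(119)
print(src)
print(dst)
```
[3, 1, 5, 119]
[3, 1, 5]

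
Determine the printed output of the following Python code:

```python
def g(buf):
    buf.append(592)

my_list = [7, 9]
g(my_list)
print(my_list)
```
[7, 9, 592]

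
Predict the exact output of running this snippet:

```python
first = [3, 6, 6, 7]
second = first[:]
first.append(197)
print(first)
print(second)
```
[3, 6, 6, 7, 197]
[3, 6, 6, 7]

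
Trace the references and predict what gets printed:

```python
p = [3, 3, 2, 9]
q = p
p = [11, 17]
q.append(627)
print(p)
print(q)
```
[11, 17]
[3, 3, 2, 9, 627]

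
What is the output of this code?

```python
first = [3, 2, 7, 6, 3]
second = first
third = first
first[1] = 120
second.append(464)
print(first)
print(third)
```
[3, 120, 7, 6, 3, 464]
[3, 120, 7, 6, 3, 464]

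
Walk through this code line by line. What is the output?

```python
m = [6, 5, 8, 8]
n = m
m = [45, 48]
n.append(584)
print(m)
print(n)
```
[45, 48]
[6, 5, 8, 8, 584]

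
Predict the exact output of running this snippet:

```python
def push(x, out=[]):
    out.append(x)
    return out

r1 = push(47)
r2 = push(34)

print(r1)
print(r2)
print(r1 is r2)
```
[47, 34]
[47, 34]
True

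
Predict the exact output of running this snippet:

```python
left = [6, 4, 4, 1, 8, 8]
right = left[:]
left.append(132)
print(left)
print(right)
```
[6, 4, 4, 1, 8, 8, 132]
[6, 4, 4, 1, 8, 8]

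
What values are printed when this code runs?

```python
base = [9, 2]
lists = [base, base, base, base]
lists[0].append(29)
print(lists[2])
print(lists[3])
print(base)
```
[9, 2, 29]
[9, 2, 29]
[9, 2, 29]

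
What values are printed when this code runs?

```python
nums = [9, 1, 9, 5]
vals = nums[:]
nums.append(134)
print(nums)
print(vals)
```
[9, 1, 9, 5, 134]
[9, 1, 9, 5]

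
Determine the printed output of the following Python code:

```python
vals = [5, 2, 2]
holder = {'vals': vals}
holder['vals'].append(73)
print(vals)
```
[5, 2, 2, 73]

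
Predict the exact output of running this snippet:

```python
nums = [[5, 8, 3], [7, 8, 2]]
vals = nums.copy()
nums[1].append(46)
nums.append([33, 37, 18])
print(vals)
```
[[5, 8, 3], [7, 8, 2, 46]]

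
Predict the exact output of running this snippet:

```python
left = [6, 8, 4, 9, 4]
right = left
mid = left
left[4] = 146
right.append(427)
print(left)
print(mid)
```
[6, 8, 4, 9, 146, 427]
[6, 8, 4, 9, 146, 427]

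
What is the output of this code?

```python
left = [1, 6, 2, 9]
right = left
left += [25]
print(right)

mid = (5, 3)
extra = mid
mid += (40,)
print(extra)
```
[1, 6, 2, 9, 25]
(5, 3)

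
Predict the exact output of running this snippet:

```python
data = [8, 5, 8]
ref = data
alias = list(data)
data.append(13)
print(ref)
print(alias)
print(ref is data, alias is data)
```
[8, 5, 8, 13]
[8, 5, 8]
True False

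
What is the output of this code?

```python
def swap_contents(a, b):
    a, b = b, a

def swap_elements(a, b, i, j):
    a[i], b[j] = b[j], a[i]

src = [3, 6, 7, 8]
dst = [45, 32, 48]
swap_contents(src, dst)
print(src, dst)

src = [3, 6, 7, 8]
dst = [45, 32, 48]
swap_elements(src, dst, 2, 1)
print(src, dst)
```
[3, 6, 7, 8] [45, 32, 48]
[3, 6, 32, 8] [45, 7, 48]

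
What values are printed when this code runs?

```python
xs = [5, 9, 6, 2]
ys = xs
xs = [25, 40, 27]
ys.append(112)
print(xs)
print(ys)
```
[25, 40, 27]
[5, 9, 6, 2, 112]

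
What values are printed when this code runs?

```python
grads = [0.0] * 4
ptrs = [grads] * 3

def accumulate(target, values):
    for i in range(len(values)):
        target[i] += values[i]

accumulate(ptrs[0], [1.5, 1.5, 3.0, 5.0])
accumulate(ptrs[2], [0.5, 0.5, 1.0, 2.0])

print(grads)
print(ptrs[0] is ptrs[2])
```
[2.0, 2.0, 4.0, 7.0]
True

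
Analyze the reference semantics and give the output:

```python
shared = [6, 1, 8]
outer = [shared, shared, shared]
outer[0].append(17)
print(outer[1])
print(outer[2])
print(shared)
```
[6, 1, 8, 17]
[6, 1, 8, 17]
[6, 1, 8, 17]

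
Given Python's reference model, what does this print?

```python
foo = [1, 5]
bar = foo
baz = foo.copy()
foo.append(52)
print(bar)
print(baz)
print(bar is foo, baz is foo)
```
[1, 5, 52]
[1, 5]
True False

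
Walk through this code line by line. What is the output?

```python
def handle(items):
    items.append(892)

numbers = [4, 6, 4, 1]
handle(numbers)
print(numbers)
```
[4, 6, 4, 1, 892]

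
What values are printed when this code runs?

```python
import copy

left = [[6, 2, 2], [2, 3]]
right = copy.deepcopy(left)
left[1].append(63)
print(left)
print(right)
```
[[6, 2, 2], [2, 3, 63]]
[[6, 2, 2], [2, 3]]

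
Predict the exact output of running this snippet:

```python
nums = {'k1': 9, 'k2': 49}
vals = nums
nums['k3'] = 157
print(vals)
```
{'k1': 9, 'k2': 49, 'k3': 157}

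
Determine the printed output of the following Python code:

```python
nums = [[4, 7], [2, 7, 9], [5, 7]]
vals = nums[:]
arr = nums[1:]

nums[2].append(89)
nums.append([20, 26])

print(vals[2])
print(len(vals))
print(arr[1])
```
[5, 7, 89]
3
[5, 7, 89]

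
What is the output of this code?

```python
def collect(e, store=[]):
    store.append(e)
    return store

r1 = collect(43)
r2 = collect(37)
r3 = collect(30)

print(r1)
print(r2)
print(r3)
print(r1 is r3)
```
[43, 37, 30]
[43, 37, 30]
[43, 37, 30]
True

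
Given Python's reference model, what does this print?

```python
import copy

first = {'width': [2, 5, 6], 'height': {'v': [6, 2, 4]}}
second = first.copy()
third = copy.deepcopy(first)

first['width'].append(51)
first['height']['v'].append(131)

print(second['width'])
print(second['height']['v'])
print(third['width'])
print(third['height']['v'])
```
[2, 5, 6, 51]
[6, 2, 4, 131]
[2, 5, 6]
[6, 2, 4]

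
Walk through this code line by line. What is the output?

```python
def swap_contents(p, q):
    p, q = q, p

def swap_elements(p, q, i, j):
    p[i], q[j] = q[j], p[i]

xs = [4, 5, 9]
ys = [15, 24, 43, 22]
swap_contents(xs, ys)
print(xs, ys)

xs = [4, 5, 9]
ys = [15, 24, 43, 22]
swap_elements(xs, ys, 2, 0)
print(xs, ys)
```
[4, 5, 9] [15, 24, 43, 22]
[4, 5, 15] [9, 24, 43, 22]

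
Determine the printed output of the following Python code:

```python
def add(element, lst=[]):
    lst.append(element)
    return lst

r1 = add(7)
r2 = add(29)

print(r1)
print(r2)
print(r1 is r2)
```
[7, 29]
[7, 29]
True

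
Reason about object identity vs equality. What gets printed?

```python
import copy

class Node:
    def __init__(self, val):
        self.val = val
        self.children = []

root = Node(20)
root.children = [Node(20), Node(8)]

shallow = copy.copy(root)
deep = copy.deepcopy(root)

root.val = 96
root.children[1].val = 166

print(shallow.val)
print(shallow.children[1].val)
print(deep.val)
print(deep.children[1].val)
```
20
166
20
8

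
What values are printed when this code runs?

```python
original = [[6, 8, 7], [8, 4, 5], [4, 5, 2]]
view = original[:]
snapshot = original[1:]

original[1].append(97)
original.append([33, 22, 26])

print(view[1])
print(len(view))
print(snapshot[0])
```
[8, 4, 5, 97]
3
[8, 4, 5, 97]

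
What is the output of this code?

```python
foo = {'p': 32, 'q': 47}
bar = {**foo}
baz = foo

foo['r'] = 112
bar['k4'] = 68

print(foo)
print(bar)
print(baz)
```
{'p': 32, 'q': 47, 'r': 112}
{'p': 32, 'q': 47, 'k4': 68}
{'p': 32, 'q': 47, 'r': 112}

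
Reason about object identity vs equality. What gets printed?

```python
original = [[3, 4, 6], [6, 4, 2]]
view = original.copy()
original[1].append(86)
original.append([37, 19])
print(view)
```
[[3, 4, 6], [6, 4, 2, 86]]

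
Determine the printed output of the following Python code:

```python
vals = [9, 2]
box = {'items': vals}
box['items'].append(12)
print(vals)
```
[9, 2, 12]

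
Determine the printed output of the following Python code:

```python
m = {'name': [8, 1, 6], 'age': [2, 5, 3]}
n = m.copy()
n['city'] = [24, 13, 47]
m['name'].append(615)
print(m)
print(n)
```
{'name': [8, 1, 6, 615], 'age': [2, 5, 3]}
{'name': [8, 1, 6, 615], 'age': [2, 5, 3], 'city': [24, 13, 47]}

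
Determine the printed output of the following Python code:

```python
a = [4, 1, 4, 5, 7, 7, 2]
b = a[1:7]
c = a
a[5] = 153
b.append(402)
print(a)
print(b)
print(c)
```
[4, 1, 4, 5, 7, 153, 2]
[1, 4, 5, 7, 7, 2, 402]
[4, 1, 4, 5, 7, 153, 2]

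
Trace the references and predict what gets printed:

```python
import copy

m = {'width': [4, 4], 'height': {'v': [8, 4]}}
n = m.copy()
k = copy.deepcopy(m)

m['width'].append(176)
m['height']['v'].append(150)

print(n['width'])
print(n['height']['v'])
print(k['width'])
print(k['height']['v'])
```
[4, 4, 176]
[8, 4, 150]
[4, 4]
[8, 4]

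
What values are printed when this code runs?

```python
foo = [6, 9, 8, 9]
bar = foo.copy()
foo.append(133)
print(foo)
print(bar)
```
[6, 9, 8, 9, 133]
[6, 9, 8, 9]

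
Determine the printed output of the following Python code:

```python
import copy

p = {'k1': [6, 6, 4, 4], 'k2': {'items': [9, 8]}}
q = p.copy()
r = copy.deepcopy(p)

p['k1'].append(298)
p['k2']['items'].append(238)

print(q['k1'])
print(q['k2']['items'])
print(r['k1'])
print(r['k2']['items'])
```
[6, 6, 4, 4, 298]
[9, 8, 238]
[6, 6, 4, 4]
[9, 8]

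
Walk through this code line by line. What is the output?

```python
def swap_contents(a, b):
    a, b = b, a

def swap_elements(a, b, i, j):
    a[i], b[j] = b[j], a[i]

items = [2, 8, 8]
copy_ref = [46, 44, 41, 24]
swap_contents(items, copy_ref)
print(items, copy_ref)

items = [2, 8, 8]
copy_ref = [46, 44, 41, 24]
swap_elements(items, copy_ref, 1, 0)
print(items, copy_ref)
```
[2, 8, 8] [46, 44, 41, 24]
[2, 46, 8] [8, 44, 41, 24]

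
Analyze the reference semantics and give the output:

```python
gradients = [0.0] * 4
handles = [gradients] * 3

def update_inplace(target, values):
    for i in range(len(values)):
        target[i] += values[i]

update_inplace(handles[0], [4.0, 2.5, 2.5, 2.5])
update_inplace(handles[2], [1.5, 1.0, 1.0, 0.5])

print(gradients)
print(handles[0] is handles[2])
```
[5.5, 3.5, 3.5, 3.0]
True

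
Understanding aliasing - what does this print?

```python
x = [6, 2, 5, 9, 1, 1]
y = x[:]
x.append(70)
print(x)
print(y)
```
[6, 2, 5, 9, 1, 1, 70]
[6, 2, 5, 9, 1, 1]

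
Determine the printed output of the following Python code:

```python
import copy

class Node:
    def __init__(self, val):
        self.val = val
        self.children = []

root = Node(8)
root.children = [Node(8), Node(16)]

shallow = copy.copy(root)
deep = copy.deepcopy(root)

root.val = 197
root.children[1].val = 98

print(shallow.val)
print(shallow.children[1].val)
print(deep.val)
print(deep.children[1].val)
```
8
98
8
16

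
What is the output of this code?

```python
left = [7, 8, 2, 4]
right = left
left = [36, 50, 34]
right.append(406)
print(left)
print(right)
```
[36, 50, 34]
[7, 8, 2, 4, 406]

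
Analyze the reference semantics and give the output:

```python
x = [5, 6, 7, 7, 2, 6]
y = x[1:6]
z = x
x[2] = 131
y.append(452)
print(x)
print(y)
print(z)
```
[5, 6, 131, 7, 2, 6]
[6, 7, 7, 2, 6, 452]
[5, 6, 131, 7, 2, 6]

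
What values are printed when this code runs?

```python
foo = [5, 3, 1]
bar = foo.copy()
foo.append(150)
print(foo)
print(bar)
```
[5, 3, 1, 150]
[5, 3, 1]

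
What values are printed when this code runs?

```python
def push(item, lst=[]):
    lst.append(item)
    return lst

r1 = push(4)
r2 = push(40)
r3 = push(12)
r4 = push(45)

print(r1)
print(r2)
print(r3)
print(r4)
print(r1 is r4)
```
[4, 40, 12, 45]
[4, 40, 12, 45]
[4, 40, 12, 45]
[4, 40, 12, 45]
True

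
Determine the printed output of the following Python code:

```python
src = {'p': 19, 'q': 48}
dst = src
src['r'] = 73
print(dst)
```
{'p': 19, 'q': 48, 'r': 73}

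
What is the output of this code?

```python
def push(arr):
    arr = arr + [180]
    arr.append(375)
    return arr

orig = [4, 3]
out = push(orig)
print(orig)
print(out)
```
[4, 3]
[4, 3, 180, 375]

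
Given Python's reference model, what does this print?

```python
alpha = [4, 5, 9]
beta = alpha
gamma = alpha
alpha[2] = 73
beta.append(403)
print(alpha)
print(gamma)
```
[4, 5, 73, 403]
[4, 5, 73, 403]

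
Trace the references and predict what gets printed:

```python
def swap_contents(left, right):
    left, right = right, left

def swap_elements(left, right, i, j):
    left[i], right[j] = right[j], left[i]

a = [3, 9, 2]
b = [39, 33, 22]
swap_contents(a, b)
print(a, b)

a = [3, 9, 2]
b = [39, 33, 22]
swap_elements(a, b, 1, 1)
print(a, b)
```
[3, 9, 2] [39, 33, 22]
[3, 33, 2] [39, 9, 22]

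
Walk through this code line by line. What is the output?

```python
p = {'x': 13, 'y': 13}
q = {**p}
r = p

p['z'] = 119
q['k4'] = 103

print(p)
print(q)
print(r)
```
{'x': 13, 'y': 13, 'z': 119}
{'x': 13, 'y': 13, 'k4': 103}
{'x': 13, 'y': 13, 'z': 119}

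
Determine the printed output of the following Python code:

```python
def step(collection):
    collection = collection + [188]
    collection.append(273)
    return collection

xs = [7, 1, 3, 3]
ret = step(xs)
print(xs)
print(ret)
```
[7, 1, 3, 3]
[7, 1, 3, 3, 188, 273]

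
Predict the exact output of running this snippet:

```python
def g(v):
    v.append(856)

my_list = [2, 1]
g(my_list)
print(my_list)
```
[2, 1, 856]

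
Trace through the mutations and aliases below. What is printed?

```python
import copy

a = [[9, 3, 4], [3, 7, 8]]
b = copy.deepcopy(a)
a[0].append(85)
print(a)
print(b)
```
[[9, 3, 4, 85], [3, 7, 8]]
[[9, 3, 4], [3, 7, 8]]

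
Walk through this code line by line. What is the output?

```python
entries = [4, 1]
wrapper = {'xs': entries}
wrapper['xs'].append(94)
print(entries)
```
[4, 1, 94]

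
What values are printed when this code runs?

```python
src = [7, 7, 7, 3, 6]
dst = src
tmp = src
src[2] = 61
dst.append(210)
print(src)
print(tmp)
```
[7, 7, 61, 3, 6, 210]
[7, 7, 61, 3, 6, 210]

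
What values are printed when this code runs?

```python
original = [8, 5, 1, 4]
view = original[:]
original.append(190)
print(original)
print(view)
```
[8, 5, 1, 4, 190]
[8, 5, 1, 4]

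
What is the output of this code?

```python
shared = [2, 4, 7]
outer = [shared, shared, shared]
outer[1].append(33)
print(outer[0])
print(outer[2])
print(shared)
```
[2, 4, 7, 33]
[2, 4, 7, 33]
[2, 4, 7, 33]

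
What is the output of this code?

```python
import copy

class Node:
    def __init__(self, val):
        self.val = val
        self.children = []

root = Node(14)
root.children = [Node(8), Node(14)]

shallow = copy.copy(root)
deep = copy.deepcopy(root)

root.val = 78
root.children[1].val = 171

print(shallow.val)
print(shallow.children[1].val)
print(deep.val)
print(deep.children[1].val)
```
14
171
14
14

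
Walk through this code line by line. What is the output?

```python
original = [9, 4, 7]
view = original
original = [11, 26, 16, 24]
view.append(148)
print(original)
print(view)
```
[11, 26, 16, 24]
[9, 4, 7, 148]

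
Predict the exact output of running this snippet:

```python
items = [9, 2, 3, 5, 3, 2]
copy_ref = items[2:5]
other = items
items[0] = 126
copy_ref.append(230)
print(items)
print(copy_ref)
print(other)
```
[126, 2, 3, 5, 3, 2]
[3, 5, 3, 230]
[126, 2, 3, 5, 3, 2]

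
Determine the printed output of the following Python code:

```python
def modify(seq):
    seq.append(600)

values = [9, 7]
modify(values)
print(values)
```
[9, 7, 600]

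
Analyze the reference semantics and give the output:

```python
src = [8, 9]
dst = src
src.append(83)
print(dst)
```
[8, 9, 83]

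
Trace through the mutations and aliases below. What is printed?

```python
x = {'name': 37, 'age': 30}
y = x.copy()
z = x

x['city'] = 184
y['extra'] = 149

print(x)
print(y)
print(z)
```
{'name': 37, 'age': 30, 'city': 184}
{'name': 37, 'age': 30, 'extra': 149}
{'name': 37, 'age': 30, 'city': 184}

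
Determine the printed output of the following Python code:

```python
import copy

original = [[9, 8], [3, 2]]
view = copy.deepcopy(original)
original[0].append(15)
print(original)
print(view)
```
[[9, 8, 15], [3, 2]]
[[9, 8], [3, 2]]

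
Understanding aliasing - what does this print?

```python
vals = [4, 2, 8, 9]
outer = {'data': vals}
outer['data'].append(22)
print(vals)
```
[4, 2, 8, 9, 22]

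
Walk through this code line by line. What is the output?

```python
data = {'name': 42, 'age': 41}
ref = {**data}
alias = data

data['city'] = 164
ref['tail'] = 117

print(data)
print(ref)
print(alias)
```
{'name': 42, 'age': 41, 'city': 164}
{'name': 42, 'age': 41, 'tail': 117}
{'name': 42, 'age': 41, 'city': 164}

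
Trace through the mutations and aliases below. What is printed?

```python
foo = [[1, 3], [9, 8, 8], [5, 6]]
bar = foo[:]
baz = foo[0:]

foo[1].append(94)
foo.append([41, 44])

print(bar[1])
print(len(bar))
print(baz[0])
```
[9, 8, 8, 94]
3
[1, 3]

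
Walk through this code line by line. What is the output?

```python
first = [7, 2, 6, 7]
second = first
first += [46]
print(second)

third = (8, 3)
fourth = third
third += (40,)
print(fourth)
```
[7, 2, 6, 7, 46]
(8, 3)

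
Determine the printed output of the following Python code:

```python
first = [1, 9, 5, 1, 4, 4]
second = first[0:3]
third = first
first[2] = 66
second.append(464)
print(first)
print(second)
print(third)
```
[1, 9, 66, 1, 4, 4]
[1, 9, 5, 464]
[1, 9, 66, 1, 4, 4]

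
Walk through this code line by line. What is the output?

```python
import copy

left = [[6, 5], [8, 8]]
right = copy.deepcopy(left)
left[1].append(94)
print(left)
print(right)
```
[[6, 5], [8, 8, 94]]
[[6, 5], [8, 8]]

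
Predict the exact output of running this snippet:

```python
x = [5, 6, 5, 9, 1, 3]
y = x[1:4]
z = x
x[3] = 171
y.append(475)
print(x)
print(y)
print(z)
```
[5, 6, 5, 171, 1, 3]
[6, 5, 9, 475]
[5, 6, 5, 171, 1, 3]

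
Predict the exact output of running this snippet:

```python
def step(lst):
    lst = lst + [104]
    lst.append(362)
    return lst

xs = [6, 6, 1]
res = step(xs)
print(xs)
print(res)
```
[6, 6, 1]
[6, 6, 1, 104, 362]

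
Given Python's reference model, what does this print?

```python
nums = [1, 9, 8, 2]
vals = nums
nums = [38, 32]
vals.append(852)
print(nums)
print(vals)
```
[38, 32]
[1, 9, 8, 2, 852]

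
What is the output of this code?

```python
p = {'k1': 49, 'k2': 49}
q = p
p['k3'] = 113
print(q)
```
{'k1': 49, 'k2': 49, 'k3': 113}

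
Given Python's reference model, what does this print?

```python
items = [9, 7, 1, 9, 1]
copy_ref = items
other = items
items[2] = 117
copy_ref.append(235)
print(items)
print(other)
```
[9, 7, 117, 9, 1, 235]
[9, 7, 117, 9, 1, 235]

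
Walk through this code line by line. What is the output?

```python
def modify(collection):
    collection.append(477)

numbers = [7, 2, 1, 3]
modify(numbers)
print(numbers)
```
[7, 2, 1, 3, 477]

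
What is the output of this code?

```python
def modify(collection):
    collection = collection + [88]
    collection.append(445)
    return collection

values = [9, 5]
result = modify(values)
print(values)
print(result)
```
[9, 5]
[9, 5, 88, 445]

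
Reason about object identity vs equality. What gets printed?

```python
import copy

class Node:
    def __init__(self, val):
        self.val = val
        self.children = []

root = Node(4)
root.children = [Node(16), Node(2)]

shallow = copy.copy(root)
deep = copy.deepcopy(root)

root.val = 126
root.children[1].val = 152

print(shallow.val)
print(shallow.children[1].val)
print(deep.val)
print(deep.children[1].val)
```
4
152
4
2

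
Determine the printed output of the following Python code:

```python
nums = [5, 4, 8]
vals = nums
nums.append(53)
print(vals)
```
[5, 4, 8, 53]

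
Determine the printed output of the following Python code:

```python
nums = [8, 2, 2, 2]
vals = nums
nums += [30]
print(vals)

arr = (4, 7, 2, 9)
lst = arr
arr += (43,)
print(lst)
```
[8, 2, 2, 2, 30]
(4, 7, 2, 9)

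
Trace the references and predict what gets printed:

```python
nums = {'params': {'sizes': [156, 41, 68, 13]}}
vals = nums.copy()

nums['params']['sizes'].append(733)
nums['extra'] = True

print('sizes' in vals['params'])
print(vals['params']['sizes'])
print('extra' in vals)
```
True
[156, 41, 68, 13, 733]
False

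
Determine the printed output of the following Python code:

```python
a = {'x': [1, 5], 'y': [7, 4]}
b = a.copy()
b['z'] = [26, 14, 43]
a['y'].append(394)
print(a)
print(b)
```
{'x': [1, 5], 'y': [7, 4, 394]}
{'x': [1, 5], 'y': [7, 4, 394], 'z': [26, 14, 43]}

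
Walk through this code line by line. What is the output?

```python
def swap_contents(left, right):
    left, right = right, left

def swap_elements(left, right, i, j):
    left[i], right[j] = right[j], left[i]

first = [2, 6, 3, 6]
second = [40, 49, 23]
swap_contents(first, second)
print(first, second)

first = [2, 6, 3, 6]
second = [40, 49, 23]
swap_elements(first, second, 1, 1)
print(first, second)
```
[2, 6, 3, 6] [40, 49, 23]
[2, 49, 3, 6] [40, 6, 23]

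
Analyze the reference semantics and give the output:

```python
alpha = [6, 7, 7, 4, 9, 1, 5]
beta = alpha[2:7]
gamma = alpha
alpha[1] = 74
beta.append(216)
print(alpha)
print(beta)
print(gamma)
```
[6, 74, 7, 4, 9, 1, 5]
[7, 4, 9, 1, 5, 216]
[6, 74, 7, 4, 9, 1, 5]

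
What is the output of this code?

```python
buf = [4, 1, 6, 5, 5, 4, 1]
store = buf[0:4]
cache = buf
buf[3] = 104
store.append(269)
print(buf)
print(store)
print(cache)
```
[4, 1, 6, 104, 5, 4, 1]
[4, 1, 6, 5, 269]
[4, 1, 6, 104, 5, 4, 1]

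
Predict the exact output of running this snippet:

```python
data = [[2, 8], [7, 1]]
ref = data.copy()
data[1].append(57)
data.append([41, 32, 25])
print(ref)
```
[[2, 8], [7, 1, 57]]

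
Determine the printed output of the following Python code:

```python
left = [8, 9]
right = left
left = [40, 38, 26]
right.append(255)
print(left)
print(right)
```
[40, 38, 26]
[8, 9, 255]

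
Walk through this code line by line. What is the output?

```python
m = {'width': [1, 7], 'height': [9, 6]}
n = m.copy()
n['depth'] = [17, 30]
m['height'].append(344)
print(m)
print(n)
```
{'width': [1, 7], 'height': [9, 6, 344]}
{'width': [1, 7], 'height': [9, 6, 344], 'depth': [17, 30]}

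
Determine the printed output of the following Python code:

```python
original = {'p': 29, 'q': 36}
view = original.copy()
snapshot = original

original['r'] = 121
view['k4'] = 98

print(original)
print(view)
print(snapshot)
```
{'p': 29, 'q': 36, 'r': 121}
{'p': 29, 'q': 36, 'k4': 98}
{'p': 29, 'q': 36, 'r': 121}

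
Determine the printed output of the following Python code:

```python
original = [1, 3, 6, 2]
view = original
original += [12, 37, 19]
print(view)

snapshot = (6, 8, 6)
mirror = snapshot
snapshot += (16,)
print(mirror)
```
[1, 3, 6, 2, 12, 37, 19]
(6, 8, 6)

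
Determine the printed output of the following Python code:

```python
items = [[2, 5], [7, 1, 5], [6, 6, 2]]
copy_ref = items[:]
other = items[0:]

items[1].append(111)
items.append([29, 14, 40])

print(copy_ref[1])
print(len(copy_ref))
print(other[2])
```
[7, 1, 5, 111]
3
[6, 6, 2]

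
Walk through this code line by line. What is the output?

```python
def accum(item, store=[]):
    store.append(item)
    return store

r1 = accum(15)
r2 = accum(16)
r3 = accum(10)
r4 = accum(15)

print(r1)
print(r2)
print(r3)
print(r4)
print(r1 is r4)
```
[15, 16, 10, 15]
[15, 16, 10, 15]
[15, 16, 10, 15]
[15, 16, 10, 15]
True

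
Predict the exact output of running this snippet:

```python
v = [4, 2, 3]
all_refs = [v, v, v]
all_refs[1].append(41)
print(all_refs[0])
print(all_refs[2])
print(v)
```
[4, 2, 3, 41]
[4, 2, 3, 41]
[4, 2, 3, 41]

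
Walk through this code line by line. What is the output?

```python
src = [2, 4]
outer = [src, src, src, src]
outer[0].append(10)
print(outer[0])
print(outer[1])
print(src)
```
[2, 4, 10]
[2, 4, 10]
[2, 4, 10]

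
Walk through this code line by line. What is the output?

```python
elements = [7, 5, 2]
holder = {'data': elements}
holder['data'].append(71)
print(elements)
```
[7, 5, 2, 71]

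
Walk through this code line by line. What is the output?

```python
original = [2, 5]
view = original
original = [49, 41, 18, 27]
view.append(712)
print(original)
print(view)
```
[49, 41, 18, 27]
[2, 5, 712]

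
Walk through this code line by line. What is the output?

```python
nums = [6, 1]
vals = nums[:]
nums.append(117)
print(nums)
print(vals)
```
[6, 1, 117]
[6, 1]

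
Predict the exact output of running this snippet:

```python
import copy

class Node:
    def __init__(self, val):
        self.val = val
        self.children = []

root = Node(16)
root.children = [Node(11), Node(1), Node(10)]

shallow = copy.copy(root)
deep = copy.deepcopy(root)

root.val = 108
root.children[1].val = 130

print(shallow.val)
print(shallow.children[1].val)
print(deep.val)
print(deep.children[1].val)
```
16
130
16
1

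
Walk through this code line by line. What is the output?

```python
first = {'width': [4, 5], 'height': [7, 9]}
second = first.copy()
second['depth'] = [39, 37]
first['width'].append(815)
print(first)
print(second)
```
{'width': [4, 5, 815], 'height': [7, 9]}
{'width': [4, 5, 815], 'height': [7, 9], 'depth': [39, 37]}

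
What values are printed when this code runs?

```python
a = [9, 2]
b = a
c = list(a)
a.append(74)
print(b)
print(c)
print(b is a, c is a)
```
[9, 2, 74]
[9, 2]
True False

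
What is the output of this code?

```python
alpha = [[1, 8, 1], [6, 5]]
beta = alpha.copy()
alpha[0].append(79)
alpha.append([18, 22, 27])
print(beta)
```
[[1, 8, 1, 79], [6, 5]]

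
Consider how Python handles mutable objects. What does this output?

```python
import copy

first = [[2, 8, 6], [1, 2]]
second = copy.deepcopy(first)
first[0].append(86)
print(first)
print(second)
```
[[2, 8, 6, 86], [1, 2]]
[[2, 8, 6], [1, 2]]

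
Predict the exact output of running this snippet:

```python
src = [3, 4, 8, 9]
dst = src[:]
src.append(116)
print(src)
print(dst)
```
[3, 4, 8, 9, 116]
[3, 4, 8, 9]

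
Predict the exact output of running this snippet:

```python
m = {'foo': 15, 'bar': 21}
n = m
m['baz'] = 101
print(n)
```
{'foo': 15, 'bar': 21, 'baz': 101}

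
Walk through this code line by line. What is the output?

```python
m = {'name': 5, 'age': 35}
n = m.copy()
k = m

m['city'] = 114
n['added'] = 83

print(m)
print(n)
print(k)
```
{'name': 5, 'age': 35, 'city': 114}
{'name': 5, 'age': 35, 'added': 83}
{'name': 5, 'age': 35, 'city': 114}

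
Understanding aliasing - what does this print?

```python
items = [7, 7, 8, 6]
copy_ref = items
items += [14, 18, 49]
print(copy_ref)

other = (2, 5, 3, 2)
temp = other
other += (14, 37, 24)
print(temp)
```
[7, 7, 8, 6, 14, 18, 49]
(2, 5, 3, 2)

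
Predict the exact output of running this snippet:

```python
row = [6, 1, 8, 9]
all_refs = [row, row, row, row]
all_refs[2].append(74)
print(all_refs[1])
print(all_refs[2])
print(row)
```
[6, 1, 8, 9, 74]
[6, 1, 8, 9, 74]
[6, 1, 8, 9, 74]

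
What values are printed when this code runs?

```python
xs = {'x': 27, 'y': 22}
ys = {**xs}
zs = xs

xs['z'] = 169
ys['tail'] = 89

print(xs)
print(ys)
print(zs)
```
{'x': 27, 'y': 22, 'z': 169}
{'x': 27, 'y': 22, 'tail': 89}
{'x': 27, 'y': 22, 'z': 169}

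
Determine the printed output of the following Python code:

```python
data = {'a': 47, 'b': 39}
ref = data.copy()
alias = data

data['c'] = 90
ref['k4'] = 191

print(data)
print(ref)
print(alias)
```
{'a': 47, 'b': 39, 'c': 90}
{'a': 47, 'b': 39, 'k4': 191}
{'a': 47, 'b': 39, 'c': 90}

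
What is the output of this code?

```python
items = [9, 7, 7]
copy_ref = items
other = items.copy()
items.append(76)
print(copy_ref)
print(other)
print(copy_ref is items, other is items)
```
[9, 7, 7, 76]
[9, 7, 7]
True False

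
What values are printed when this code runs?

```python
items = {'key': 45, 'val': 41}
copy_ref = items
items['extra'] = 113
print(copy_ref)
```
{'key': 45, 'val': 41, 'extra': 113}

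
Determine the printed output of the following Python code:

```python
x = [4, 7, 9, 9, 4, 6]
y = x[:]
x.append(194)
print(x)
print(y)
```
[4, 7, 9, 9, 4, 6, 194]
[4, 7, 9, 9, 4, 6]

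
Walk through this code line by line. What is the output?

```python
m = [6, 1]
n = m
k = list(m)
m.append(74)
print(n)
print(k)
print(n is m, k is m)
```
[6, 1, 74]
[6, 1]
True False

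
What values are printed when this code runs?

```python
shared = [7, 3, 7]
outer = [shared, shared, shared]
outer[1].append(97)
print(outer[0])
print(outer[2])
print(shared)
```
[7, 3, 7, 97]
[7, 3, 7, 97]
[7, 3, 7, 97]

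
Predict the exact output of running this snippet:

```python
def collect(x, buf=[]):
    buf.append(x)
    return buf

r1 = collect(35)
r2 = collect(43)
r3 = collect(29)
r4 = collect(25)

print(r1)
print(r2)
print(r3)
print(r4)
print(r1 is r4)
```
[35, 43, 29, 25]
[35, 43, 29, 25]
[35, 43, 29, 25]
[35, 43, 29, 25]
True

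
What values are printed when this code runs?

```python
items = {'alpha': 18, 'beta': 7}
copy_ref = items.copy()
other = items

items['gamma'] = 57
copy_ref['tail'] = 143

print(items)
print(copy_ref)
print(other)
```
{'alpha': 18, 'beta': 7, 'gamma': 57}
{'alpha': 18, 'beta': 7, 'tail': 143}
{'alpha': 18, 'beta': 7, 'gamma': 57}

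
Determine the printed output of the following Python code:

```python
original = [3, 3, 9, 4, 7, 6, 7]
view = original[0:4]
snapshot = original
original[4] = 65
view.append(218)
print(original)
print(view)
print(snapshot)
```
[3, 3, 9, 4, 65, 6, 7]
[3, 3, 9, 4, 218]
[3, 3, 9, 4, 65, 6, 7]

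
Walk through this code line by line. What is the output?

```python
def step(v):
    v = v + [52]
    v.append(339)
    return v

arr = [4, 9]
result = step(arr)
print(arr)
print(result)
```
[4, 9]
[4, 9, 52, 339]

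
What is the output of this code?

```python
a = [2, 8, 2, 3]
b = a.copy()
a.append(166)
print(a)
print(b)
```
[2, 8, 2, 3, 166]
[2, 8, 2, 3]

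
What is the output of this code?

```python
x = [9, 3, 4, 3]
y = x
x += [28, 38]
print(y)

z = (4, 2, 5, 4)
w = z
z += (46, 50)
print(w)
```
[9, 3, 4, 3, 28, 38]
(4, 2, 5, 4)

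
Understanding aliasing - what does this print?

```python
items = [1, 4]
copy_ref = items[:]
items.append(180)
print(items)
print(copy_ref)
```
[1, 4, 180]
[1, 4]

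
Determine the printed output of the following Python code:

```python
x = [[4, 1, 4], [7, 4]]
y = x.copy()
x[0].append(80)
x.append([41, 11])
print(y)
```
[[4, 1, 4, 80], [7, 4]]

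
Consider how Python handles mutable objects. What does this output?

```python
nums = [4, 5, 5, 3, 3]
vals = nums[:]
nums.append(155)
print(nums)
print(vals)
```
[4, 5, 5, 3, 3, 155]
[4, 5, 5, 3, 3]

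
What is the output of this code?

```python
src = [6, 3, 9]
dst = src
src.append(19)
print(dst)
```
[6, 3, 9, 19]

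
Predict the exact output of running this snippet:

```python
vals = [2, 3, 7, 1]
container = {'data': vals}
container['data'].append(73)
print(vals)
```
[2, 3, 7, 1, 73]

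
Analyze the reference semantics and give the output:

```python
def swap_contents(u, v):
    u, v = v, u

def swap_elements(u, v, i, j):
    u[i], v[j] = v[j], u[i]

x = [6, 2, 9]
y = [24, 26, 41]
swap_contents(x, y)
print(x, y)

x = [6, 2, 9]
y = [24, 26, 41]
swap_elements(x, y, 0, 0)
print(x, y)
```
[6, 2, 9] [24, 26, 41]
[24, 2, 9] [6, 26, 41]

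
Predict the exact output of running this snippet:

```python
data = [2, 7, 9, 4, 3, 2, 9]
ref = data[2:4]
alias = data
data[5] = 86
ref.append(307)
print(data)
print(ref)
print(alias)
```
[2, 7, 9, 4, 3, 86, 9]
[9, 4, 307]
[2, 7, 9, 4, 3, 86, 9]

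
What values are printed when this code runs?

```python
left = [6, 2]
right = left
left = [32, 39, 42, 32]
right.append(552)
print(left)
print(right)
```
[32, 39, 42, 32]
[6, 2, 552]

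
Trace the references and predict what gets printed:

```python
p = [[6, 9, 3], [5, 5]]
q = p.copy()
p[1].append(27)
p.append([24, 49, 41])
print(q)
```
[[6, 9, 3], [5, 5, 27]]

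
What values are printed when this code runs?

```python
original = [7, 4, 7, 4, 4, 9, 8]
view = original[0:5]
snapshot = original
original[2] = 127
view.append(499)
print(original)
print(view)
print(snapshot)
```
[7, 4, 127, 4, 4, 9, 8]
[7, 4, 7, 4, 4, 499]
[7, 4, 127, 4, 4, 9, 8]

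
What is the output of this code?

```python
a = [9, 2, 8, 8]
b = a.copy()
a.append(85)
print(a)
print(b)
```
[9, 2, 8, 8, 85]
[9, 2, 8, 8]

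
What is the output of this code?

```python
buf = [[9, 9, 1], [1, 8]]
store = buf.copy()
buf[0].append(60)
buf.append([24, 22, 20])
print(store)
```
[[9, 9, 1, 60], [1, 8]]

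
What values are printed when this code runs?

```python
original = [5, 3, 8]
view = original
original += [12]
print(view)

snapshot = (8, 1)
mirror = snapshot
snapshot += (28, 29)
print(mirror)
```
[5, 3, 8, 12]
(8, 1)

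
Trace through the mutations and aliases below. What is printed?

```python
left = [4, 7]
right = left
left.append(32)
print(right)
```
[4, 7, 32]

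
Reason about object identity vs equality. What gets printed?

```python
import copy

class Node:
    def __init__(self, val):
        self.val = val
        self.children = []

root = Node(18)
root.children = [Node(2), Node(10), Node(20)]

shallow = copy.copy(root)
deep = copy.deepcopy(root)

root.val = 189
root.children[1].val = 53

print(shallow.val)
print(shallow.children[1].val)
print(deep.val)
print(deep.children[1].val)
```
18
53
18
10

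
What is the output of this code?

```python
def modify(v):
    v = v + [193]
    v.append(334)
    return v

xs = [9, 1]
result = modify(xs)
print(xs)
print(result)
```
[9, 1]
[9, 1, 193, 334]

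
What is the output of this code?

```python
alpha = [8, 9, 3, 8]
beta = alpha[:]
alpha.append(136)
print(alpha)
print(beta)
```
[8, 9, 3, 8, 136]
[8, 9, 3, 8]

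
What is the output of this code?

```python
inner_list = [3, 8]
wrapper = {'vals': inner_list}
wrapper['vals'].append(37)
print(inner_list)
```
[3, 8, 37]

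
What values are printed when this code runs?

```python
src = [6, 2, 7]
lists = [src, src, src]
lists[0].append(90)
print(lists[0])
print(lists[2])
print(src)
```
[6, 2, 7, 90]
[6, 2, 7, 90]
[6, 2, 7, 90]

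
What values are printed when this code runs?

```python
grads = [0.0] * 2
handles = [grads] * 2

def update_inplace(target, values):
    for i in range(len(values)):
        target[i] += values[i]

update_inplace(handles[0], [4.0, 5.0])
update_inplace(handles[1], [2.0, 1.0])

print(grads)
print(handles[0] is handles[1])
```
[6.0, 6.0]
True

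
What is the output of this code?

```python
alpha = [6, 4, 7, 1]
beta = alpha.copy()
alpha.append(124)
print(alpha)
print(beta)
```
[6, 4, 7, 1, 124]
[6, 4, 7, 1]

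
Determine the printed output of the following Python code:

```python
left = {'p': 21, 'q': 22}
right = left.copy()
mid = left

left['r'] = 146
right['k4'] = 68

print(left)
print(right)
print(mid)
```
{'p': 21, 'q': 22, 'r': 146}
{'p': 21, 'q': 22, 'k4': 68}
{'p': 21, 'q': 22, 'r': 146}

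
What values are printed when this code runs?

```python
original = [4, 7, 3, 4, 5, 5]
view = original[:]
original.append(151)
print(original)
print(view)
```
[4, 7, 3, 4, 5, 5, 151]
[4, 7, 3, 4, 5, 5]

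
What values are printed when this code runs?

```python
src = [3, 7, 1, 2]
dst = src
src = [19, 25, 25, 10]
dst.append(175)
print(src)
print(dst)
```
[19, 25, 25, 10]
[3, 7, 1, 2, 175]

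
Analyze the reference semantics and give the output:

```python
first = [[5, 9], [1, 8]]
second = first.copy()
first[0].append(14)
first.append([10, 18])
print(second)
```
[[5, 9, 14], [1, 8]]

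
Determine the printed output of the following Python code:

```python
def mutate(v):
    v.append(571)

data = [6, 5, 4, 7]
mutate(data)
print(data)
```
[6, 5, 4, 7, 571]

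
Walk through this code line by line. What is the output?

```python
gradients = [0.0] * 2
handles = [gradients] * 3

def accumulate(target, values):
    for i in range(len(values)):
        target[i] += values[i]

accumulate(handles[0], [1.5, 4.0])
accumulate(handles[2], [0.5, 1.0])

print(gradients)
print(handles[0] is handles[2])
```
[2.0, 5.0]
True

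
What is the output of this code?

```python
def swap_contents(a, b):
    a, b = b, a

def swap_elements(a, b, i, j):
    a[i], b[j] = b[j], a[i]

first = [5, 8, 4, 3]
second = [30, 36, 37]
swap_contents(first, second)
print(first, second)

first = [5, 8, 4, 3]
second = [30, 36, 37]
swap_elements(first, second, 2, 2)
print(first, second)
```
[5, 8, 4, 3] [30, 36, 37]
[5, 8, 37, 3] [30, 36, 4]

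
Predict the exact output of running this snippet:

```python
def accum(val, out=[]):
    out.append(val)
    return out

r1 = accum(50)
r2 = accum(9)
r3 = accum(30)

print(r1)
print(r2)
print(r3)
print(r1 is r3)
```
[50, 9, 30]
[50, 9, 30]
[50, 9, 30]
True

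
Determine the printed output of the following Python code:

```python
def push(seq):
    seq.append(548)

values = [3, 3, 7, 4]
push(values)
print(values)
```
[3, 3, 7, 4, 548]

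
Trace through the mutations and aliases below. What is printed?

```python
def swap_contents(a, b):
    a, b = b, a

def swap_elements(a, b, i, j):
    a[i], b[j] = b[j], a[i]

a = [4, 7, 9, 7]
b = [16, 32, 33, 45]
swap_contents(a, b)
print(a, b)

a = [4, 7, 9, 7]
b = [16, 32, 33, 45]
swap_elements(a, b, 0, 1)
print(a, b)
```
[4, 7, 9, 7] [16, 32, 33, 45]
[32, 7, 9, 7] [16, 4, 33, 45]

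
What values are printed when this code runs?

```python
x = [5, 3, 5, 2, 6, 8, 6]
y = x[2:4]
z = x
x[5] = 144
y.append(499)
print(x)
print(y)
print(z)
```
[5, 3, 5, 2, 6, 144, 6]
[5, 2, 499]
[5, 3, 5, 2, 6, 144, 6]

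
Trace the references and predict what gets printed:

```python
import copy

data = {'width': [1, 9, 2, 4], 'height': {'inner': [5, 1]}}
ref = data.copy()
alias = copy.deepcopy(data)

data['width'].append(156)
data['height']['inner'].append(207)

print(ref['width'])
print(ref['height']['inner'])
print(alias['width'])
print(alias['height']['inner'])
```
[1, 9, 2, 4, 156]
[5, 1, 207]
[1, 9, 2, 4]
[5, 1]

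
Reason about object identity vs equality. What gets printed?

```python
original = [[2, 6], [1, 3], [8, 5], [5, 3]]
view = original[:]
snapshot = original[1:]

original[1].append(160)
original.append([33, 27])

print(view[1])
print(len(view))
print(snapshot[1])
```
[1, 3, 160]
4
[8, 5]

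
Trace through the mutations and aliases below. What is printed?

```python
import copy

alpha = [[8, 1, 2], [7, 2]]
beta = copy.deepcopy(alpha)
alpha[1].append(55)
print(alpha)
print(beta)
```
[[8, 1, 2], [7, 2, 55]]
[[8, 1, 2], [7, 2]]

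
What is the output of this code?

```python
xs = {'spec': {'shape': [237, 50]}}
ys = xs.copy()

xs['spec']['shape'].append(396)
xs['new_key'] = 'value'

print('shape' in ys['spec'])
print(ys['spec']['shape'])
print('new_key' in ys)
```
True
[237, 50, 396]
False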